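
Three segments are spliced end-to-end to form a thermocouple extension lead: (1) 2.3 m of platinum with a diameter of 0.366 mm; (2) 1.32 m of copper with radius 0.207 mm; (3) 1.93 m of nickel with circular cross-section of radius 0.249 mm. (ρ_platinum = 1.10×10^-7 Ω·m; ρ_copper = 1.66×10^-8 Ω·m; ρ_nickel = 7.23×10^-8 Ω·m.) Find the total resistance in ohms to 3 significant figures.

3.28 Ω

Seg 1: A = π(d/2)² = π(1.8300e-04 m)² = 1.052e-07 m²
R_1 = (1.10×10^-7)(2.3)/(1.052e-07) = 2.405 Ω
Seg 2: A = πr² = π(2.0700e-04 m)² = 1.346e-07 m²
R_2 = (1.66×10^-8)(1.32)/(1.346e-07) = 0.1628 Ω
Seg 3: A = πr² = π(2.4900e-04 m)² = 1.948e-07 m²
R_3 = (7.23×10^-8)(1.93)/(1.948e-07) = 0.7164 Ω
R_total = R_1 + R_2 + R_3 = 3.28 Ω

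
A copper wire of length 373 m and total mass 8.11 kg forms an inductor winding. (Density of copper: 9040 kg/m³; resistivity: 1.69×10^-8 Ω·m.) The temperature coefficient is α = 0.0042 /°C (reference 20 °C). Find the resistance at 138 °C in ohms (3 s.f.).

3.92 Ω

A = m/(density·L) = 8.11/(9040×373) = 2.4052e-06 m²
R = ρL/A = (1.69×10^-8)(373)/(2.4052e-06) = 2.621 Ω
R(138 °C) = 2.621 × (1 + 0.0042×118) = 3.92 Ω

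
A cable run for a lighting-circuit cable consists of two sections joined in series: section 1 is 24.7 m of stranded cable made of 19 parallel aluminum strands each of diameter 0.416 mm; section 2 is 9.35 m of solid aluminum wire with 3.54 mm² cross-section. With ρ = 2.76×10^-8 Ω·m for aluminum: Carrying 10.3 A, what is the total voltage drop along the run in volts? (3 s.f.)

3.47 V

Section 1: A_strand = π(2.0800e-04)² = 1.359e-07 m²; R₁ = ρL/(N·A_s) = (2.76×10^-8)(24.7)/(19×1.359e-07) = 0.264 Ω
Section 2: A = 3.54 mm² = 3.540e-06 m²
R₂ = (2.76×10^-8)(9.35)/(3.540e-06) = 0.0729 Ω
R = R₁ + R₂ = 0.3369 Ω
V = IR = 10.3 × 0.3369 = 3.47 V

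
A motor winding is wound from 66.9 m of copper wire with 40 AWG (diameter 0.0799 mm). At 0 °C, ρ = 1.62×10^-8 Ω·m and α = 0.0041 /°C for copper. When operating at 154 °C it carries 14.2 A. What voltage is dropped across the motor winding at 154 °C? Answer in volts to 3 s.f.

A = π(0.0799/2 mm)² = π(3.9950e-05 m)² = 5.014e-09 m²
R₍0₎ = ρL/A = (1.62×10^-8)(66.9)/(5.014e-09) = 216.2 Ω
R₍154₎ = R₍0₎(1 + αΔT) = 216.2 × (1 + 0.0041×154) = 352.6 Ω
V = IR = 14.2 × 352.6 = 5010 V

5010 V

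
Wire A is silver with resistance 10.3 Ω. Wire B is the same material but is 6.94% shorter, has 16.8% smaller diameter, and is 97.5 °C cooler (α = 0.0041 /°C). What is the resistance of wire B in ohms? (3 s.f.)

R ∝ ρL/d² with ρ ∝ (1+αΔT), so R_B/R_A = (1 − 6.94/100) × (1 − 16.8/100)⁻² × (1 − 0.0041×97.5)
= 0.9306 × 1.445 × 0.6002 = 0.8069
R_B = 0.8069 × 10.3 = 8.31 Ω

8.31 Ω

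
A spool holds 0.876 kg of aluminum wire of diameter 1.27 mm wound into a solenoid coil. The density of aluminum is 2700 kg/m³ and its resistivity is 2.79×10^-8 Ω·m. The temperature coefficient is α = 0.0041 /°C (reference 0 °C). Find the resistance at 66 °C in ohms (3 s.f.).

7.17 Ω

A = π(d/2)² = π(6.3500e-04 m)² = 1.2668e-06 m²
L = m/(density·A) = 0.876/(2700×1.2668e-06) = 256.1 m
R = ρL/A = (2.79×10^-8)(256.1)/(1.2668e-06) = 5.641 Ω
R(66 °C) = 5.641 × (1 + 0.0041×66) = 7.17 Ω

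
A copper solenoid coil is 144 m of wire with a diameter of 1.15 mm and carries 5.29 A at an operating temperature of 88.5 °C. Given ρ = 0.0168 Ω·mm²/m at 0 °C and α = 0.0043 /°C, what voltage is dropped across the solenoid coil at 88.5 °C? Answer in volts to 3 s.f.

ρ = 0.0168 Ω·mm²/m = 1.68×10^-8 Ω·m
A = π(d/2)² = π(5.7500e-04 m)² = 1.039e-06 m²
R₍0₎ = ρL/A = (1.68×10^-8)(144)/(1.039e-06) = 2.329 Ω
R₍88.5₎ = R₍0₎(1 + αΔT) = 2.329 × (1 + 0.0043×88.5) = 3.215 Ω
V = IR = 5.29 × 3.215 = 17.0 V

17.0 V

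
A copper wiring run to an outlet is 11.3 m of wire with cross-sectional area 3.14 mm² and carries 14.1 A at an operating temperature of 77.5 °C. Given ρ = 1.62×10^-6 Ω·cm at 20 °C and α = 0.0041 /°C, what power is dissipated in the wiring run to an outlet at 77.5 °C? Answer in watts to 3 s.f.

14.3 W

ρ = 1.62×10^-6 Ω·cm = 1.62×10^-8 Ω·m
A = 3.14 mm² = 3.140e-06 m²
R₍20₎ = ρL/A = (1.62×10^-8)(11.3)/(3.140e-06) = 0.0583 Ω
R₍77.5₎ = R₍20₎(1 + αΔT) = 0.0583 × (1 + 0.0041×57.5) = 0.07204 Ω
P = I²R = (14.1)² × 0.07204 = 14.3 W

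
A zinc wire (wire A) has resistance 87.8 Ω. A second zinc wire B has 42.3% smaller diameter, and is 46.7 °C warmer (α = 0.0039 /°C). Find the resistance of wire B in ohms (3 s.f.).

R ∝ ρL/d² with ρ ∝ (1+αΔT), so R_B/R_A = (1 − 42.3/100)⁻² × (1 + 0.0039×46.7)
= 3.004 × 1.182 = 3.551
R_B = 3.551 × 87.8 = 312 Ω

312 Ω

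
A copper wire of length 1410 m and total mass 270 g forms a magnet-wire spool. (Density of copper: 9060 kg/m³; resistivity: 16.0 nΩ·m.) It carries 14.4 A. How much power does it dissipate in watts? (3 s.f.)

ρ = 16.0 nΩ·m = 1.60×10^-8 Ω·m
A = m/(density·L) = 0.27/(9060×1410) = 2.1136e-08 m²
R = ρL/A = (1.60×10^-8)(1410)/(2.1136e-08) = 1067 Ω
P = I²R = (14.4)² × 1067 = 2.21×10^5 W

2.21×10^5 W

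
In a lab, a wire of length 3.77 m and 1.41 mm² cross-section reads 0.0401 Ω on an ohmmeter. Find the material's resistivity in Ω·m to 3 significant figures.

1.50×10^-8 Ω·m

A = 1.41 mm² = 1.410e-06 m²
ρ = RA/L = (0.0401)(1.410e-06)/(3.77) = 1.50×10^-8 Ω·m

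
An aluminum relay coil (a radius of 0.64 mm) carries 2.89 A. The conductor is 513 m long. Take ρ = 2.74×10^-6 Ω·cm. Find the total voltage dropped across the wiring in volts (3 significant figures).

31.6 V

ρ = 2.74×10^-6 Ω·cm = 2.74×10^-8 Ω·m
A = πr² = π(6.4000e-04 m)² = 1.287e-06 m²
R = ρL/A = (2.74×10^-8)(513)/(1.287e-06) = 10.92 Ω
V = IR = 2.89 × 10.92 = 31.6 V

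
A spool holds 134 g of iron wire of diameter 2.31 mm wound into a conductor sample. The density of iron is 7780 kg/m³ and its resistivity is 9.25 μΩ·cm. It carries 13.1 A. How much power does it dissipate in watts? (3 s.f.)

15.6 W

ρ = 9.25 μΩ·cm = 9.25×10^-8 Ω·m
A = π(d/2)² = π(1.1550e-03 m)² = 4.1910e-06 m²
L = m/(density·A) = 0.134/(7780×4.1910e-06) = 4.11 m
R = ρL/A = (9.25×10^-8)(4.11)/(4.1910e-06) = 0.09071 Ω
P = I²R = (13.1)² × 0.09071 = 15.6 W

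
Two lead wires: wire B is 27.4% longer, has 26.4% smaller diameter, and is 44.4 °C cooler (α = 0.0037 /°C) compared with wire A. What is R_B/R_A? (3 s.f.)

1.97

R ∝ ρL/d² with ρ ∝ (1+αΔT), so R_B/R_A = (1 + 27.4/100) × (1 − 26.4/100)⁻² × (1 − 0.0037×44.4)
= 1.274 × 1.846 × 0.8357 = 1.97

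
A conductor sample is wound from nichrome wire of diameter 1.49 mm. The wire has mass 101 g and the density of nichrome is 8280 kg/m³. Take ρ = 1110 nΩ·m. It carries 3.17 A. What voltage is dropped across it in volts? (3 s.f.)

ρ = 1110 nΩ·m = 1.11×10^-6 Ω·m
A = π(d/2)² = π(7.4500e-04 m)² = 1.7437e-06 m²
L = m/(density·A) = 0.101/(8280×1.7437e-06) = 6.996 m
R = ρL/A = (1.11×10^-6)(6.996)/(1.7437e-06) = 4.453 Ω
V = IR = 3.17 × 4.453 = 14.1 V

14.1 V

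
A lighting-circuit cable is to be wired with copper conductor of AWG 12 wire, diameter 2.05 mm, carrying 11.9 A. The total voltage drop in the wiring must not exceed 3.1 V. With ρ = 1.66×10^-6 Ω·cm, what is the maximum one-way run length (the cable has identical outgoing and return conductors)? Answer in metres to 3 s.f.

ρ = 1.66×10^-6 Ω·cm = 1.66×10^-8 Ω·m
A = π(2.05/2 mm)² = π(1.0250e-03 m)² = 3.301e-06 m²
L_max = V_max·A/(2·ρI) = (3.1)(3.301e-06)/(2×1.66×10^-8×11.9) = 25.9 m

25.9 m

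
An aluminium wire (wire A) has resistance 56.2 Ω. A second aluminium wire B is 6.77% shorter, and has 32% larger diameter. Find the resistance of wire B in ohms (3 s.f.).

30.1 Ω

R ∝ L/d², so R_B/R_A = (1 − 6.77/100) × (1 + 32/100)⁻²
= 0.9323 × 0.5739 = 0.5351
R_B = 0.5351 × 56.2 = 30.1 Ω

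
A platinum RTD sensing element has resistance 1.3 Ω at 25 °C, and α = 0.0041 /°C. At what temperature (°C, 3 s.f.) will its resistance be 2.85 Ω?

R = R₀(1 + α(T − T₀)) ⇒ T = T₀ + (R/R₀ − 1)/α
T = 25 + (2.85/1.3 − 1)/0.0041 = 25 + (1.192)/0.0041 = 316 °C

316 °C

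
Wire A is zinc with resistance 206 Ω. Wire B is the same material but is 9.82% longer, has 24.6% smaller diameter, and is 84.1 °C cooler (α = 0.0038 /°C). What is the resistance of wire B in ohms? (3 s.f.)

R ∝ ρL/d² with ρ ∝ (1+αΔT), so R_B/R_A = (1 + 9.82/100) × (1 − 24.6/100)⁻² × (1 − 0.0038×84.1)
= 1.098 × 1.759 × 0.6804 = 1.314
R_B = 1.314 × 206 = 271 Ω

271 Ω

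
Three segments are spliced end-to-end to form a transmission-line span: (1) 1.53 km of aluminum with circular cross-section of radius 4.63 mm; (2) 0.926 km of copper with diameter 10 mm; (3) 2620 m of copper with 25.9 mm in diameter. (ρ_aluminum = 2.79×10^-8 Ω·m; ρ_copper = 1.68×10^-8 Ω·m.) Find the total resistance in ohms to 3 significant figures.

Seg 1: A = πr² = π(4.6300e-03 m)² = 6.735e-05 m²
R_1 = (2.79×10^-8)(1530)/(6.735e-05) = 0.6338 Ω
Seg 2: A = π(d/2)² = π(5.0000e-03 m)² = 7.854e-05 m²
R_2 = (1.68×10^-8)(926)/(7.854e-05) = 0.1981 Ω
Seg 3: A = π(d/2)² = π(1.2950e-02 m)² = 5.269e-04 m²
R_3 = (1.68×10^-8)(2620)/(5.269e-04) = 0.08355 Ω
R_total = R_1 + R_2 + R_3 = 0.915 Ω

0.915 Ω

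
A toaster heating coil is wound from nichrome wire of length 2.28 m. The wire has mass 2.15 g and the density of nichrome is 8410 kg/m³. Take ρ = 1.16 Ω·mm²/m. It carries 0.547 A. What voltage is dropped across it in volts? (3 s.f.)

12.9 V

ρ = 1.16 Ω·mm²/m = 1.16×10^-6 Ω·m
A = m/(density·L) = 0.00215/(8410×2.28) = 1.1213e-07 m²
R = ρL/A = (1.16×10^-6)(2.28)/(1.1213e-07) = 23.59 Ω
V = IR = 0.547 × 23.59 = 12.9 V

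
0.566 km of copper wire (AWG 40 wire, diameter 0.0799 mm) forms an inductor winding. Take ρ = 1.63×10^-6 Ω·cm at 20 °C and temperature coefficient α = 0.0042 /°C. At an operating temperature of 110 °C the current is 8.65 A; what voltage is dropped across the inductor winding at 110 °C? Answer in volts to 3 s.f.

21900 V

ρ = 1.63×10^-6 Ω·cm = 1.63×10^-8 Ω·m
A = π(0.0799/2 mm)² = π(3.9950e-05 m)² = 5.014e-09 m²
R₍20₎ = ρL/A = (1.63×10^-8)(566)/(5.014e-09) = 1840 Ω
R₍110₎ = R₍20₎(1 + αΔT) = 1840 × (1 + 0.0042×90) = 2536 Ω
V = IR = 8.65 × 2536 = 21900 V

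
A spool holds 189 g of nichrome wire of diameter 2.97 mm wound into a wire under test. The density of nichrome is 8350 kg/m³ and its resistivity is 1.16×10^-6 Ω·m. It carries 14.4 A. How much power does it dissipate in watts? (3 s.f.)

113 W

A = π(d/2)² = π(1.4850e-03 m)² = 6.9279e-06 m²
L = m/(density·A) = 0.189/(8350×6.9279e-06) = 3.267 m
R = ρL/A = (1.16×10^-6)(3.267)/(6.9279e-06) = 0.5471 Ω
P = I²R = (14.4)² × 0.5471 = 113 W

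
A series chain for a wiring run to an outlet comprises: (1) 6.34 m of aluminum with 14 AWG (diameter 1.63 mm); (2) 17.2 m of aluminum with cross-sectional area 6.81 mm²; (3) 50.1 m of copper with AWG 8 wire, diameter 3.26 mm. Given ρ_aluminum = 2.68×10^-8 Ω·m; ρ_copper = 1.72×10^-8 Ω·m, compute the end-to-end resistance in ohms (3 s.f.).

0.252 Ω

Seg 1: A = π(1.63/2 mm)² = π(8.1500e-04 m)² = 2.087e-06 m²
R_1 = (2.68×10^-8)(6.34)/(2.087e-06) = 0.08143 Ω
Seg 2: A = 6.81 mm² = 6.810e-06 m²
R_2 = (2.68×10^-8)(17.2)/(6.810e-06) = 0.06769 Ω
Seg 3: A = π(3.26/2 mm)² = π(1.6300e-03 m)² = 8.347e-06 m²
R_3 = (1.72×10^-8)(50.1)/(8.347e-06) = 0.1032 Ω
R_total = R_1 + R_2 + R_3 = 0.252 Ω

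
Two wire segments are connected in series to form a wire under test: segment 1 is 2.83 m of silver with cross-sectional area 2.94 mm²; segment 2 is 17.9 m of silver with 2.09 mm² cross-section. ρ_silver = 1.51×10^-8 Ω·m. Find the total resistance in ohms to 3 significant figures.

Segment 1: A = 2.94 mm² = 2.940e-06 m²
R₁ = ρL/A = (1.51×10^-8)(2.83)/(2.940e-06) = 0.01454 Ω
Segment 2: A = 2.09 mm² = 2.090e-06 m²
R₂ = (1.51×10^-8)(17.9)/(2.090e-06) = 0.1293 Ω
R = R₁ + R₂ = 0.144 Ω

0.144 Ω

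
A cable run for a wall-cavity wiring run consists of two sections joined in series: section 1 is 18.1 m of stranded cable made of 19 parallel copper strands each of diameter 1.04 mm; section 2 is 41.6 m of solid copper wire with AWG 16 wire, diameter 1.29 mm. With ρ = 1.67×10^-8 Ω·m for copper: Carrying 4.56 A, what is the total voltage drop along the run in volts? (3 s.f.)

Section 1: A_strand = π(5.2000e-04)² = 8.495e-07 m²; R₁ = ρL/(N·A_s) = (1.67×10^-8)(18.1)/(19×8.495e-07) = 0.01873 Ω
Section 2: A = π(1.29/2 mm)² = π(6.4500e-04 m)² = 1.307e-06 m²
R₂ = (1.67×10^-8)(41.6)/(1.307e-06) = 0.5315 Ω
R = R₁ + R₂ = 0.5503 Ω
V = IR = 4.56 × 0.5503 = 2.51 V

2.51 V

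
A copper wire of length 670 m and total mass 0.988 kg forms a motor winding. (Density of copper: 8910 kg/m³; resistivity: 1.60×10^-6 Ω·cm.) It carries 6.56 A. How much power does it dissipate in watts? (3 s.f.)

2790 W

ρ = 1.60×10^-6 Ω·cm = 1.60×10^-8 Ω·m
A = m/(density·L) = 0.988/(8910×670) = 1.6550e-07 m²
R = ρL/A = (1.60×10^-8)(670)/(1.6550e-07) = 64.77 Ω
P = I²R = (6.56)² × 64.77 = 2790 W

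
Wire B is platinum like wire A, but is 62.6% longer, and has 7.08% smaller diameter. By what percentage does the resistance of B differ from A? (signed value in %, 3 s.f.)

88.3%

R ∝ L/d², so R_B/R_A = (1 + 62.6/100) × (1 − 7.08/100)⁻²
= 1.626 × 1.158 = 1.883
(R_B − R_A)/R_A = 1.883 − 1 = 88.3%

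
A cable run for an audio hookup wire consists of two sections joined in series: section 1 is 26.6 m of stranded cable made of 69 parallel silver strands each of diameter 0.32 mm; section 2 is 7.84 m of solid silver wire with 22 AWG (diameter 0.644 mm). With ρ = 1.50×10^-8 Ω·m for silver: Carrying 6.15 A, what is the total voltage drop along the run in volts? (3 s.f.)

Section 1: A_strand = π(1.6000e-04)² = 8.042e-08 m²; R₁ = ρL/(N·A_s) = (1.50×10^-8)(26.6)/(69×8.042e-08) = 0.0719 Ω
Section 2: A = π(0.644/2 mm)² = π(3.2200e-04 m)² = 3.257e-07 m²
R₂ = (1.50×10^-8)(7.84)/(3.257e-07) = 0.361 Ω
R = R₁ + R₂ = 0.4329 Ω
V = IR = 6.15 × 0.4329 = 2.66 V

2.66 V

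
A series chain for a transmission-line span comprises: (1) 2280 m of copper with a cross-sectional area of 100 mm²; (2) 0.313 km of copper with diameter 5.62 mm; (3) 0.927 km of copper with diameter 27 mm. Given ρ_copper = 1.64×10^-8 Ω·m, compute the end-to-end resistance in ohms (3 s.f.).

Seg 1: A = 100 mm² = 1.000e-04 m²
R_1 = (1.64×10^-8)(2280)/(1.000e-04) = 0.3739 Ω
Seg 2: A = π(d/2)² = π(2.8100e-03 m)² = 2.481e-05 m²
R_2 = (1.64×10^-8)(313)/(2.481e-05) = 0.2069 Ω
Seg 3: A = π(d/2)² = π(1.3500e-02 m)² = 5.726e-04 m²
R_3 = (1.64×10^-8)(927)/(5.726e-04) = 0.02655 Ω
R_total = R_1 + R_2 + R_3 = 0.607 Ω

0.607 Ω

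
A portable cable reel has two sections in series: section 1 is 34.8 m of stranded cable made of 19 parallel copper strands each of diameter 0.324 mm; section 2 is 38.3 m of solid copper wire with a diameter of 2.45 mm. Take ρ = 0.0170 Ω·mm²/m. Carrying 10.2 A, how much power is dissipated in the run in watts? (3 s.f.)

53.7 W

ρ = 0.0170 Ω·mm²/m = 1.70×10^-8 Ω·m
Section 1: A_strand = π(1.6200e-04)² = 8.245e-08 m²; R₁ = ρL/(N·A_s) = (1.70×10^-8)(34.8)/(19×8.245e-08) = 0.3777 Ω
Section 2: A = π(d/2)² = π(1.2250e-03 m)² = 4.714e-06 m²
R₂ = (1.70×10^-8)(38.3)/(4.714e-06) = 0.1381 Ω
R = R₁ + R₂ = 0.5158 Ω
P = I²R = (10.2)² × 0.5158 = 53.7 W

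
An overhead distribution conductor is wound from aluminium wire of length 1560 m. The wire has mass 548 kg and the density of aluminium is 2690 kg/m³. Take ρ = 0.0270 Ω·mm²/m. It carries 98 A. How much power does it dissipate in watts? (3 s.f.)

ρ = 0.0270 Ω·mm²/m = 2.70×10^-8 Ω·m
A = m/(density·L) = 548/(2690×1560) = 1.3059e-04 m²
R = ρL/A = (2.70×10^-8)(1560)/(1.3059e-04) = 0.3225 Ω
P = I²R = (98)² × 0.3225 = 3100 W

3100 W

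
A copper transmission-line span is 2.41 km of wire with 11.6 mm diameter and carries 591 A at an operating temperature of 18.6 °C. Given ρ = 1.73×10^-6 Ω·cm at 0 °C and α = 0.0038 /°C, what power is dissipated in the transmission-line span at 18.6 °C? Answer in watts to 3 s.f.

1.48×10^5 W

ρ = 1.73×10^-6 Ω·cm = 1.73×10^-8 Ω·m
A = π(d/2)² = π(5.8000e-03 m)² = 1.057e-04 m²
R₍0₎ = ρL/A = (1.73×10^-8)(2410)/(1.057e-04) = 0.3945 Ω
R₍18.6₎ = R₍0₎(1 + αΔT) = 0.3945 × (1 + 0.0038×18.6) = 0.4224 Ω
P = I²R = (591)² × 0.4224 = 1.48×10^5 W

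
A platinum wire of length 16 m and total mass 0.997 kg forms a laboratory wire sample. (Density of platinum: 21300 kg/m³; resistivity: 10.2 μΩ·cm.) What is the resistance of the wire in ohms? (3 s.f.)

0.558 Ω

ρ = 10.2 μΩ·cm = 1.02×10^-7 Ω·m
A = m/(density·L) = 0.997/(21300×16) = 2.9255e-06 m²
R = ρL/A = (1.02×10^-7)(16)/(2.9255e-06) = 0.558 Ω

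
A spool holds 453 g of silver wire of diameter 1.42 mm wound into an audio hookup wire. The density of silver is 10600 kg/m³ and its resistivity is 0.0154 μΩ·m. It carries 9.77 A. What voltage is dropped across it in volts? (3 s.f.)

ρ = 0.0154 μΩ·m = 1.54×10^-8 Ω·m
A = π(d/2)² = π(7.1000e-04 m)² = 1.5837e-06 m²
L = m/(density·A) = 0.453/(10600×1.5837e-06) = 26.99 m
R = ρL/A = (1.54×10^-8)(26.99)/(1.5837e-06) = 0.2624 Ω
V = IR = 9.77 × 0.2624 = 2.56 V

2.56 V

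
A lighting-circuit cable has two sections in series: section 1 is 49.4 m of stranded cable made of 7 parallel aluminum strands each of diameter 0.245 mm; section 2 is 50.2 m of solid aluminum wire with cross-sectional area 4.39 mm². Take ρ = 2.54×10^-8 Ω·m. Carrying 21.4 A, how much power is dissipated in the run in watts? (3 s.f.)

1870 W

Section 1: A_strand = π(1.2250e-04)² = 4.714e-08 m²; R₁ = ρL/(N·A_s) = (2.54×10^-8)(49.4)/(7×4.714e-08) = 3.802 Ω
Section 2: A = 4.39 mm² = 4.390e-06 m²
R₂ = (2.54×10^-8)(50.2)/(4.390e-06) = 0.2905 Ω
R = R₁ + R₂ = 4.093 Ω
P = I²R = (21.4)² × 4.093 = 1870 W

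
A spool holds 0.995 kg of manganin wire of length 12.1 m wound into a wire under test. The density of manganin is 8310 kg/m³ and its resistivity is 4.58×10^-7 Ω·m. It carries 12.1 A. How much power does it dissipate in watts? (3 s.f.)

A = m/(density·L) = 0.995/(8310×12.1) = 9.8955e-06 m²
R = ρL/A = (4.58×10^-7)(12.1)/(9.8955e-06) = 0.56 Ω
P = I²R = (12.1)² × 0.56 = 82.0 W

82.0 W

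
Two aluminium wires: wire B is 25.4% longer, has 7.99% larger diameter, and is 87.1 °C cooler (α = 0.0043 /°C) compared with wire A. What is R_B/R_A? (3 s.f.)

R ∝ ρL/d² with ρ ∝ (1+αΔT), so R_B/R_A = (1 + 25.4/100) × (1 + 7.99/100)⁻² × (1 − 0.0043×87.1)
= 1.254 × 0.8575 × 0.6255 = 0.673

0.673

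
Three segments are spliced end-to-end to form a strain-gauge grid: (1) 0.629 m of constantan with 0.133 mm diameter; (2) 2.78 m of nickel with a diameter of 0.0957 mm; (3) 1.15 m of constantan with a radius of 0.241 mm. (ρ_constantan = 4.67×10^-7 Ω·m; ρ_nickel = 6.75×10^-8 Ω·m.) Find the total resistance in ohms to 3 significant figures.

50.2 Ω

Seg 1: A = π(d/2)² = π(6.6500e-05 m)² = 1.389e-08 m²
R_1 = (4.67×10^-7)(0.629)/(1.389e-08) = 21.14 Ω
Seg 2: A = π(d/2)² = π(4.7850e-05 m)² = 7.193e-09 m²
R_2 = (6.75×10^-8)(2.78)/(7.193e-09) = 26.09 Ω
Seg 3: A = πr² = π(2.4100e-04 m)² = 1.825e-07 m²
R_3 = (4.67×10^-7)(1.15)/(1.825e-07) = 2.943 Ω
R_total = R_1 + R_2 + R_3 = 50.2 Ω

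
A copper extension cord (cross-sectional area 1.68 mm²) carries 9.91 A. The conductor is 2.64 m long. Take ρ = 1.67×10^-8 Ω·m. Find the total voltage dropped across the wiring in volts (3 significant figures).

0.260 V

A = 1.68 mm² = 1.680e-06 m²
R = ρL/A = (1.67×10^-8)(2.64)/(1.680e-06) = 0.02624 Ω
V = IR = 9.91 × 0.02624 = 0.260 V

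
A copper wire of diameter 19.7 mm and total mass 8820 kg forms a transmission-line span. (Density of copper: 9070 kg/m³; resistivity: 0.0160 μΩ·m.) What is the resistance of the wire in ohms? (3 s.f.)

ρ = 0.0160 μΩ·m = 1.60×10^-8 Ω·m
A = π(d/2)² = π(9.8500e-03 m)² = 3.0481e-04 m²
L = m/(density·A) = 8820/(9070×3.0481e-04) = 3190 m
R = ρL/A = (1.60×10^-8)(3190)/(3.0481e-04) = 0.167 Ω

0.167 Ω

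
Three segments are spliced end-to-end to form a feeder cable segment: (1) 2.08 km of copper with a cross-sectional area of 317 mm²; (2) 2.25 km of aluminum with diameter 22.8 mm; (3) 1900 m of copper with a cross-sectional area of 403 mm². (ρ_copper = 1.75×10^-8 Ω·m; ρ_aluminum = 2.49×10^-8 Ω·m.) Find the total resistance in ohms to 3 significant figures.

0.335 Ω

Seg 1: A = 317 mm² = 3.170e-04 m²
R_1 = (1.75×10^-8)(2080)/(3.170e-04) = 0.1148 Ω
Seg 2: A = π(d/2)² = π(1.1400e-02 m)² = 4.083e-04 m²
R_2 = (2.49×10^-8)(2250)/(4.083e-04) = 0.1372 Ω
Seg 3: A = 403 mm² = 4.030e-04 m²
R_3 = (1.75×10^-8)(1900)/(4.030e-04) = 0.08251 Ω
R_total = R_1 + R_2 + R_3 = 0.335 Ω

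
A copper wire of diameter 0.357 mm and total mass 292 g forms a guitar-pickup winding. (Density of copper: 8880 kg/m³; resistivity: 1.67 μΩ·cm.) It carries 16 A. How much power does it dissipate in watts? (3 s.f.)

14000 W

ρ = 1.67 μΩ·cm = 1.67×10^-8 Ω·m
A = π(d/2)² = π(1.7850e-04 m)² = 1.0010e-07 m²
L = m/(density·A) = 0.292/(8880×1.0010e-07) = 328.5 m
R = ρL/A = (1.67×10^-8)(328.5)/(1.0010e-07) = 54.81 Ω
P = I²R = (16)² × 54.81 = 14000 W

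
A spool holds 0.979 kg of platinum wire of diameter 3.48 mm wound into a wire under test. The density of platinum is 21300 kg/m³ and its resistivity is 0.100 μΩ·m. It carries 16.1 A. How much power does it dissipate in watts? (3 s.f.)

13.2 W

ρ = 0.100 μΩ·m = 1.00×10^-7 Ω·m
A = π(d/2)² = π(1.7400e-03 m)² = 9.5115e-06 m²
L = m/(density·A) = 0.979/(21300×9.5115e-06) = 4.832 m
R = ρL/A = (1.00×10^-7)(4.832)/(9.5115e-06) = 0.0508 Ω
P = I²R = (16.1)² × 0.0508 = 13.2 W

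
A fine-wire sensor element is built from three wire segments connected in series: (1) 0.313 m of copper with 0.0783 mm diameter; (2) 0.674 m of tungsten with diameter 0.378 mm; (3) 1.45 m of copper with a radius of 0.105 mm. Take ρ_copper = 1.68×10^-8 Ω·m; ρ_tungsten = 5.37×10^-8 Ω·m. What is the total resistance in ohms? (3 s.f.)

Seg 1: A = π(d/2)² = π(3.9150e-05 m)² = 4.815e-09 m²
R_1 = (1.68×10^-8)(0.313)/(4.815e-09) = 1.092 Ω
Seg 2: A = π(d/2)² = π(1.8900e-04 m)² = 1.122e-07 m²
R_2 = (5.37×10^-8)(0.674)/(1.122e-07) = 0.3225 Ω
Seg 3: A = πr² = π(1.0500e-04 m)² = 3.464e-08 m²
R_3 = (1.68×10^-8)(1.45)/(3.464e-08) = 0.7033 Ω
R_total = R_1 + R_2 + R_3 = 2.12 Ω

2.12 Ω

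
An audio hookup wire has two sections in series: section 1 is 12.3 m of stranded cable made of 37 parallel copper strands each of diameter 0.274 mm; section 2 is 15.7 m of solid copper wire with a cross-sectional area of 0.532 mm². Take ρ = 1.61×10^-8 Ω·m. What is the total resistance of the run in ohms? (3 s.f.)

Section 1: A_strand = π(1.3700e-04)² = 5.896e-08 m²; R₁ = ρL/(N·A_s) = (1.61×10^-8)(12.3)/(37×5.896e-08) = 0.09077 Ω
Section 2: A = 0.532 mm² = 5.320e-07 m²
R₂ = (1.61×10^-8)(15.7)/(5.320e-07) = 0.4751 Ω
R = R₁ + R₂ = 0.566 Ω

0.566 Ω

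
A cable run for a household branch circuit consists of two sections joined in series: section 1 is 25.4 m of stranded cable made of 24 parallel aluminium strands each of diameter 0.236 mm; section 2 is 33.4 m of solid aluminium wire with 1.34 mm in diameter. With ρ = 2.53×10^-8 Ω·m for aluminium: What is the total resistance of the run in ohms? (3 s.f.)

1.21 Ω

Section 1: A_strand = π(1.1800e-04)² = 4.374e-08 m²; R₁ = ρL/(N·A_s) = (2.53×10^-8)(25.4)/(24×4.374e-08) = 0.6121 Ω
Section 2: A = π(d/2)² = π(6.7000e-04 m)² = 1.410e-06 m²
R₂ = (2.53×10^-8)(33.4)/(1.410e-06) = 0.5992 Ω
R = R₁ + R₂ = 1.21 Ω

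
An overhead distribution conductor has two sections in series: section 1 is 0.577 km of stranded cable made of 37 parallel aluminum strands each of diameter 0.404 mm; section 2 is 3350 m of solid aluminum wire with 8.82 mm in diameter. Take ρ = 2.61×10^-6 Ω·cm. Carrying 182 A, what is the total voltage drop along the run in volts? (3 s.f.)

ρ = 2.61×10^-6 Ω·cm = 2.61×10^-8 Ω·m
Section 1: A_strand = π(2.0200e-04)² = 1.282e-07 m²; R₁ = ρL/(N·A_s) = (2.61×10^-8)(577)/(37×1.282e-07) = 3.175 Ω
Section 2: A = π(d/2)² = π(4.4100e-03 m)² = 6.110e-05 m²
R₂ = (2.61×10^-8)(3350)/(6.110e-05) = 1.431 Ω
R = R₁ + R₂ = 4.606 Ω
V = IR = 182 × 4.606 = 838 V

838 V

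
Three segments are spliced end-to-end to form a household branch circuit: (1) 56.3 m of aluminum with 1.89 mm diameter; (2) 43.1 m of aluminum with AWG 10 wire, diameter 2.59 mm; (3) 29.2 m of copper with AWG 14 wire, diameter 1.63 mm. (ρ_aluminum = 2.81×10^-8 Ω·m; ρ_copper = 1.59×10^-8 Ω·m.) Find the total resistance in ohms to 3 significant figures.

Seg 1: A = π(d/2)² = π(9.4500e-04 m)² = 2.806e-06 m²
R_1 = (2.81×10^-8)(56.3)/(2.806e-06) = 0.5639 Ω
Seg 2: A = π(2.59/2 mm)² = π(1.2950e-03 m)² = 5.269e-06 m²
R_2 = (2.81×10^-8)(43.1)/(5.269e-06) = 0.2299 Ω
Seg 3: A = π(1.63/2 mm)² = π(8.1500e-04 m)² = 2.087e-06 m²
R_3 = (1.59×10^-8)(29.2)/(2.087e-06) = 0.2225 Ω
R_total = R_1 + R_2 + R_3 = 1.02 Ω

1.02 Ω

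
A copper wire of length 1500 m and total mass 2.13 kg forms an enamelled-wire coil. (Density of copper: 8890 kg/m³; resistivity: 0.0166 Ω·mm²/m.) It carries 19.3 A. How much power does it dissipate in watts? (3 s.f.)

ρ = 0.0166 Ω·mm²/m = 1.66×10^-8 Ω·m
A = m/(density·L) = 2.13/(8890×1500) = 1.5973e-07 m²
R = ρL/A = (1.66×10^-8)(1500)/(1.5973e-07) = 155.9 Ω
P = I²R = (19.3)² × 155.9 = 58100 W

58100 W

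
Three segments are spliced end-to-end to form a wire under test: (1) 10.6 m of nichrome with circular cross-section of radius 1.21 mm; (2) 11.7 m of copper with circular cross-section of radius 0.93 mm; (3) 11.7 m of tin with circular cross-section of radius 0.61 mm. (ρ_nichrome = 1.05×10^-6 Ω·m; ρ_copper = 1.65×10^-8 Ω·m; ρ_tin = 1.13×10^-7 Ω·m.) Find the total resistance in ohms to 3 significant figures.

Seg 1: A = πr² = π(1.2100e-03 m)² = 4.600e-06 m²
R_1 = (1.05×10^-6)(10.6)/(4.600e-06) = 2.42 Ω
Seg 2: A = πr² = π(9.3000e-04 m)² = 2.717e-06 m²
R_2 = (1.65×10^-8)(11.7)/(2.717e-06) = 0.07105 Ω
Seg 3: A = πr² = π(6.1000e-04 m)² = 1.169e-06 m²
R_3 = (1.13×10^-7)(11.7)/(1.169e-06) = 1.131 Ω
R_total = R_1 + R_2 + R_3 = 3.62 Ω

3.62 Ω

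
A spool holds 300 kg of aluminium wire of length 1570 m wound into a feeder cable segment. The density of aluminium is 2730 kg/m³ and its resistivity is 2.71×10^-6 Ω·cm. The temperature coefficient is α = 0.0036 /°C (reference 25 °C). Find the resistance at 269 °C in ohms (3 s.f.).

1.14 Ω

ρ = 2.71×10^-6 Ω·cm = 2.71×10^-8 Ω·m
A = m/(density·L) = 300/(2730×1570) = 6.9994e-05 m²
R = ρL/A = (2.71×10^-8)(1570)/(6.9994e-05) = 0.6079 Ω
R(269 °C) = 0.6079 × (1 + 0.0036×244) = 1.14 Ω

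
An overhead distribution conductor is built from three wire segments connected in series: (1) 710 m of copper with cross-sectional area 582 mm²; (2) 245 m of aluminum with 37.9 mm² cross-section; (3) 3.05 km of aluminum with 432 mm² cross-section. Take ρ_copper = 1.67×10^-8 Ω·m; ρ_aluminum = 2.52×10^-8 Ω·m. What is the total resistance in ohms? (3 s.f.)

0.361 Ω

Seg 1: A = 582 mm² = 5.820e-04 m²
R_1 = (1.67×10^-8)(710)/(5.820e-04) = 0.02037 Ω
Seg 2: A = 37.9 mm² = 3.790e-05 m²
R_2 = (2.52×10^-8)(245)/(3.790e-05) = 0.1629 Ω
Seg 3: A = 432 mm² = 4.320e-04 m²
R_3 = (2.52×10^-8)(3050)/(4.320e-04) = 0.1779 Ω
R_total = R_1 + R_2 + R_3 = 0.361 Ω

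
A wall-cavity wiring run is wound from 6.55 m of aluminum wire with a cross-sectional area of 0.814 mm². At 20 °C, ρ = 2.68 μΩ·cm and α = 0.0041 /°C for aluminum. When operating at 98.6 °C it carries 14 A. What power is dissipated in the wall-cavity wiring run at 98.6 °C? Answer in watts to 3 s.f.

55.9 W

ρ = 2.68 μΩ·cm = 2.68×10^-8 Ω·m
A = 0.814 mm² = 8.140e-07 m²
R₍20₎ = ρL/A = (2.68×10^-8)(6.55)/(8.140e-07) = 0.2157 Ω
R₍98.6₎ = R₍20₎(1 + αΔT) = 0.2157 × (1 + 0.0041×78.6) = 0.2851 Ω
P = I²R = (14)² × 0.2851 = 55.9 W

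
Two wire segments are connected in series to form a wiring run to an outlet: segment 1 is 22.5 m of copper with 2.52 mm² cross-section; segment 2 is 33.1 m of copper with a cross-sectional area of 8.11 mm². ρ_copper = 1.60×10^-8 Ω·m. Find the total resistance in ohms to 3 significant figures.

0.208 Ω

Segment 1: A = 2.52 mm² = 2.520e-06 m²
R₁ = ρL/A = (1.60×10^-8)(22.5)/(2.520e-06) = 0.1429 Ω
Segment 2: A = 8.11 mm² = 8.110e-06 m²
R₂ = (1.60×10^-8)(33.1)/(8.110e-06) = 0.0653 Ω
R = R₁ + R₂ = 0.208 Ω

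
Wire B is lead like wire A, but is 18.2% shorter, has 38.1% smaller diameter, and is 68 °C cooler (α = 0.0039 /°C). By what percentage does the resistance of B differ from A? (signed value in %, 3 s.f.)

R ∝ ρL/d² with ρ ∝ (1+αΔT), so R_B/R_A = (1 − 18.2/100) × (1 − 38.1/100)⁻² × (1 − 0.0039×68)
= 0.818 × 2.61 × 0.7348 = 1.569
(R_B − R_A)/R_A = 1.569 − 1 = 56.9%

56.9%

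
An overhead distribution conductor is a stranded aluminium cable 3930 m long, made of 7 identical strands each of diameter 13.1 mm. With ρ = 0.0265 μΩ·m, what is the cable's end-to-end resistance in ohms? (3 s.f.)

0.110 Ω

ρ = 0.0265 μΩ·m = 2.65×10^-8 Ω·m
A_strand = π(6.5500e-03 m)² = 1.348e-04 m²
R_strand = ρL/A = (2.65×10^-8)(3930)/(1.348e-04) = 0.7727 Ω
R_total = R_strand/N = 0.7727/7 = 0.110 Ω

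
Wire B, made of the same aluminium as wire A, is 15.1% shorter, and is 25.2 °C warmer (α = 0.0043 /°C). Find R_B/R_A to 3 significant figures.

0.941

R ∝ ρL/d² with ρ ∝ (1+αΔT), so R_B/R_A = (1 − 15.1/100) × (1 + 0.0043×25.2)
= 0.849 × 1.108 = 0.941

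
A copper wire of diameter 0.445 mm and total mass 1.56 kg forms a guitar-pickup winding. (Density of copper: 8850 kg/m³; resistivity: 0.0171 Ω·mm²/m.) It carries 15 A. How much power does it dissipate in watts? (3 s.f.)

28000 W

ρ = 0.0171 Ω·mm²/m = 1.71×10^-8 Ω·m
A = π(d/2)² = π(2.2250e-04 m)² = 1.5553e-07 m²
L = m/(density·A) = 1.56/(8850×1.5553e-07) = 1133 m
R = ρL/A = (1.71×10^-8)(1133)/(1.5553e-07) = 124.6 Ω
P = I²R = (15)² × 124.6 = 28000 W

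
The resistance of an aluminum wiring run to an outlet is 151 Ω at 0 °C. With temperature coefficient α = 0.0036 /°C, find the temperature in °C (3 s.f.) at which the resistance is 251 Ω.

184 °C

R = R₀(1 + α(T − T₀)) ⇒ T = T₀ + (R/R₀ − 1)/α
T = 0 + (251/151 − 1)/0.0036 = 0 + (0.6623)/0.0036 = 184 °C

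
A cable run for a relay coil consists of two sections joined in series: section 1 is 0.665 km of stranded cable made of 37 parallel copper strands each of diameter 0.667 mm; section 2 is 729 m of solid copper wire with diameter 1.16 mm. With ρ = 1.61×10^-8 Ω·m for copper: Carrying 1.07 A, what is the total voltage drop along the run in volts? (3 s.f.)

Section 1: A_strand = π(3.3350e-04)² = 3.494e-07 m²; R₁ = ρL/(N·A_s) = (1.61×10^-8)(665)/(37×3.494e-07) = 0.8281 Ω
Section 2: A = π(d/2)² = π(5.8000e-04 m)² = 1.057e-06 m²
R₂ = (1.61×10^-8)(729)/(1.057e-06) = 11.11 Ω
R = R₁ + R₂ = 11.93 Ω
V = IR = 1.07 × 11.93 = 12.8 V

12.8 V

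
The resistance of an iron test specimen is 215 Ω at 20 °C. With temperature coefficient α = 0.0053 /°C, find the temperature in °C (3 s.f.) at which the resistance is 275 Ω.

R = R₀(1 + α(T − T₀)) ⇒ T = T₀ + (R/R₀ − 1)/α
T = 20 + (275/215 − 1)/0.0053 = 20 + (0.2791)/0.0053 = 72.7 °C

72.7 °C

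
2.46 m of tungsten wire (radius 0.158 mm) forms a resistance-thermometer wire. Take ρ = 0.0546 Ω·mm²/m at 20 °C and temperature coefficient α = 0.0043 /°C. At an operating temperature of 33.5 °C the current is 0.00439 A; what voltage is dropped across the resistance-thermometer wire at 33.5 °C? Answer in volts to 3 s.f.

0.00795 V

ρ = 0.0546 Ω·mm²/m = 5.46×10^-8 Ω·m
A = πr² = π(1.5800e-04 m)² = 7.843e-08 m²
R₍20₎ = ρL/A = (5.46×10^-8)(2.46)/(7.843e-08) = 1.713 Ω
R₍33.5₎ = R₍20₎(1 + αΔT) = 1.713 × (1 + 0.0043×13.5) = 1.812 Ω
V = IR = 0.00439 × 1.812 = 0.00795 V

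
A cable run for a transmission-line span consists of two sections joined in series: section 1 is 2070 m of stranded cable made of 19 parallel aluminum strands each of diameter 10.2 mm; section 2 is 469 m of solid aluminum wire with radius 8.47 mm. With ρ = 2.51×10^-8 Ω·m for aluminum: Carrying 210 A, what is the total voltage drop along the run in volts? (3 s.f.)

18.0 V

Section 1: A_strand = π(5.1000e-03)² = 8.171e-05 m²; R₁ = ρL/(N·A_s) = (2.51×10^-8)(2070)/(19×8.171e-05) = 0.03347 Ω
Section 2: A = πr² = π(8.4700e-03 m)² = 2.254e-04 m²
R₂ = (2.51×10^-8)(469)/(2.254e-04) = 0.05223 Ω
R = R₁ + R₂ = 0.0857 Ω
V = IR = 210 × 0.0857 = 18.0 V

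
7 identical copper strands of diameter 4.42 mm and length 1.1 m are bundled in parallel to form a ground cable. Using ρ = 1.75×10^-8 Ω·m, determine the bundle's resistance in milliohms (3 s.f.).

0.179 mΩ

A_strand = π(2.2100e-03 m)² = 1.534e-05 m²
R_strand = ρL/A = (1.75×10^-8)(1.1)/(1.534e-05) = 0.001255 Ω
R_total = R_strand/N = 0.001255/7 = 0.179 mΩ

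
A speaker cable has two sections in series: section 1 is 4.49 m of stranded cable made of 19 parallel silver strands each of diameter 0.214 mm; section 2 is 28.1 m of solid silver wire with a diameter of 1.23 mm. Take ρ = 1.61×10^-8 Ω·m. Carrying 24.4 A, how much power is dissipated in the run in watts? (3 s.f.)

290 W

Section 1: A_strand = π(1.0700e-04)² = 3.597e-08 m²; R₁ = ρL/(N·A_s) = (1.61×10^-8)(4.49)/(19×3.597e-08) = 0.1058 Ω
Section 2: A = π(d/2)² = π(6.1500e-04 m)² = 1.188e-06 m²
R₂ = (1.61×10^-8)(28.1)/(1.188e-06) = 0.3807 Ω
R = R₁ + R₂ = 0.4865 Ω
P = I²R = (24.4)² × 0.4865 = 290 W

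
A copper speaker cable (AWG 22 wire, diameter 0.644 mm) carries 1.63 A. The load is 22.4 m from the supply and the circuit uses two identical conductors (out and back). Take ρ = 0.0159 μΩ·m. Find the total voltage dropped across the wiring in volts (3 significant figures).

ρ = 0.0159 μΩ·m = 1.59×10^-8 Ω·m
A = π(0.644/2 mm)² = π(3.2200e-04 m)² = 3.257e-07 m²
Total conductor length (both ways) L = 2 × 22.4 = 44.8 m
R = ρL/A = (1.59×10^-8)(44.8)/(3.257e-07) = 2.187 Ω
V = IR = 1.63 × 2.187 = 3.56 V

3.56 V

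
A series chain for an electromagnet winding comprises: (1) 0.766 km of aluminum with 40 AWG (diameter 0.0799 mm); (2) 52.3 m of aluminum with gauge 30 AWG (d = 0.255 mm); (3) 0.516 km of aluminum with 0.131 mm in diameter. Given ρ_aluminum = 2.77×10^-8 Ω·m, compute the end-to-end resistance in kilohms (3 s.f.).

5.32 kΩ

Seg 1: A = π(0.0799/2 mm)² = π(3.9950e-05 m)² = 5.014e-09 m²
R_1 = (2.77×10^-8)(766)/(5.014e-09) = 4232 Ω
Seg 2: A = π(0.255/2 mm)² = π(1.2750e-04 m)² = 5.107e-08 m²
R_2 = (2.77×10^-8)(52.3)/(5.107e-08) = 28.37 Ω
Seg 3: A = π(d/2)² = π(6.5500e-05 m)² = 1.348e-08 m²
R_3 = (2.77×10^-8)(516)/(1.348e-08) = 1060 Ω
R_total = R_1 + R_2 + R_3 = 5.32 kΩ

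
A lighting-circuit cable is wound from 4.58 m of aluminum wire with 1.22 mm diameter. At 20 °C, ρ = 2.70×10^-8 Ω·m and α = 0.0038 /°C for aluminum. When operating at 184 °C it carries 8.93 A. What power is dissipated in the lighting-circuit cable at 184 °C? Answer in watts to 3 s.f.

A = π(d/2)² = π(6.1000e-04 m)² = 1.169e-06 m²
R₍20₎ = ρL/A = (2.70×10^-8)(4.58)/(1.169e-06) = 0.1058 Ω
R₍184₎ = R₍20₎(1 + αΔT) = 0.1058 × (1 + 0.0038×164) = 0.1717 Ω
P = I²R = (8.93)² × 0.1717 = 13.7 W

13.7 W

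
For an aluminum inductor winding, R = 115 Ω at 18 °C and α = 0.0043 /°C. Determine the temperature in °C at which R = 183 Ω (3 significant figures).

R = R₀(1 + α(T − T₀)) ⇒ T = T₀ + (R/R₀ − 1)/α
T = 18 + (183/115 − 1)/0.0043 = 18 + (0.5913)/0.0043 = 156 °C

156 °C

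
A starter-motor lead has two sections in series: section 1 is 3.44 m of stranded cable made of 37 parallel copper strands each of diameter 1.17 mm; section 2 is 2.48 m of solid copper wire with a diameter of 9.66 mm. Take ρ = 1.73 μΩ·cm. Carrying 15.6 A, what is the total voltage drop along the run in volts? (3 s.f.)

ρ = 1.73 μΩ·cm = 1.73×10^-8 Ω·m
Section 1: A_strand = π(5.8500e-04)² = 1.075e-06 m²; R₁ = ρL/(N·A_s) = (1.73×10^-8)(3.44)/(37×1.075e-06) = 0.001496 Ω
Section 2: A = π(d/2)² = π(4.8300e-03 m)² = 7.329e-05 m²
R₂ = (1.73×10^-8)(2.48)/(7.329e-05) = 5.854×10^-4 Ω
R = R₁ + R₂ = 0.002081 Ω
V = IR = 15.6 × 0.002081 = 0.0325 V

0.0325 V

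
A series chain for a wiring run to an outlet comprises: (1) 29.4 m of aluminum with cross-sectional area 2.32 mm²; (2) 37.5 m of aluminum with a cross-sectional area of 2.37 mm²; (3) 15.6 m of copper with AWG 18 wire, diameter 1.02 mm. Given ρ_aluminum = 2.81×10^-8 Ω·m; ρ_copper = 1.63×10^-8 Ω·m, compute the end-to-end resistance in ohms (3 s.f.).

1.11 Ω

Seg 1: A = 2.32 mm² = 2.320e-06 m²
R_1 = (2.81×10^-8)(29.4)/(2.320e-06) = 0.3561 Ω
Seg 2: A = 2.37 mm² = 2.370e-06 m²
R_2 = (2.81×10^-8)(37.5)/(2.370e-06) = 0.4446 Ω
Seg 3: A = π(1.02/2 mm)² = π(5.1000e-04 m)² = 8.171e-07 m²
R_3 = (1.63×10^-8)(15.6)/(8.171e-07) = 0.3112 Ω
R_total = R_1 + R_2 + R_3 = 1.11 Ω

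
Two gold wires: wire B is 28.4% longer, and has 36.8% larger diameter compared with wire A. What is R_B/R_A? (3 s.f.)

0.686

R ∝ L/d², so R_B/R_A = (1 + 28.4/100) × (1 + 36.8/100)⁻²
= 1.284 × 0.5343 = 0.686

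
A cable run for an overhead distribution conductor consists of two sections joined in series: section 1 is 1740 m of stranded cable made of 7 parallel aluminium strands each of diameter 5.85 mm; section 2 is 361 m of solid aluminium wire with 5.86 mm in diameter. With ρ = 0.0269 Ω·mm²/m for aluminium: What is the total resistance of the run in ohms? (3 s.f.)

ρ = 0.0269 Ω·mm²/m = 2.69×10^-8 Ω·m
Section 1: A_strand = π(2.9250e-03)² = 2.688e-05 m²; R₁ = ρL/(N·A_s) = (2.69×10^-8)(1740)/(7×2.688e-05) = 0.2488 Ω
Section 2: A = π(d/2)² = π(2.9300e-03 m)² = 2.697e-05 m²
R₂ = (2.69×10^-8)(361)/(2.697e-05) = 0.3601 Ω
R = R₁ + R₂ = 0.609 Ω

0.609 Ω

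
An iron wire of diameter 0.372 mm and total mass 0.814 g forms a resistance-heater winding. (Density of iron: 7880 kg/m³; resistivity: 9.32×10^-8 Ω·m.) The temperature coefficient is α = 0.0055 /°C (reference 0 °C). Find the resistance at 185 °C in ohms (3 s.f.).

1.64 Ω

A = π(d/2)² = π(1.8600e-04 m)² = 1.0869e-07 m²
L = m/(density·A) = 8.140×10^-4/(7880×1.0869e-07) = 0.9504 m
R = ρL/A = (9.32×10^-8)(0.9504)/(1.0869e-07) = 0.815 Ω
R(185 °C) = 0.815 × (1 + 0.0055×185) = 1.64 Ω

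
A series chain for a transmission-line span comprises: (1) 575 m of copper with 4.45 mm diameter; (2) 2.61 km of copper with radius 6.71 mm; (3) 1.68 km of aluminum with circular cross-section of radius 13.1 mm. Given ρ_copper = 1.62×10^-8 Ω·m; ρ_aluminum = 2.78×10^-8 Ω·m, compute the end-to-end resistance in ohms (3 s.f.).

Seg 1: A = π(d/2)² = π(2.2250e-03 m)² = 1.555e-05 m²
R_1 = (1.62×10^-8)(575)/(1.555e-05) = 0.5989 Ω
Seg 2: A = πr² = π(6.7100e-03 m)² = 1.414e-04 m²
R_2 = (1.62×10^-8)(2610)/(1.414e-04) = 0.2989 Ω
Seg 3: A = πr² = π(1.3100e-02 m)² = 5.391e-04 m²
R_3 = (2.78×10^-8)(1680)/(5.391e-04) = 0.08663 Ω
R_total = R_1 + R_2 + R_3 = 0.984 Ω

0.984 Ω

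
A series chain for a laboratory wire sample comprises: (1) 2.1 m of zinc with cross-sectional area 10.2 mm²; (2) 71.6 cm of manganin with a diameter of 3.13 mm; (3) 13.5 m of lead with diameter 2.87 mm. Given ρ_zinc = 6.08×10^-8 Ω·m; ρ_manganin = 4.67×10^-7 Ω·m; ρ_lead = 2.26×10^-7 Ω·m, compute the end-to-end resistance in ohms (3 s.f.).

0.528 Ω

Seg 1: A = 10.2 mm² = 1.020e-05 m²
R_1 = (6.08×10^-8)(2.1)/(1.020e-05) = 0.01252 Ω
Seg 2: A = π(d/2)² = π(1.5650e-03 m)² = 7.694e-06 m²
R_2 = (4.67×10^-7)(0.716)/(7.694e-06) = 0.04346 Ω
Seg 3: A = π(d/2)² = π(1.4350e-03 m)² = 6.469e-06 m²
R_3 = (2.26×10^-7)(13.5)/(6.469e-06) = 0.4716 Ω
R_total = R_1 + R_2 + R_3 = 0.528 Ω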